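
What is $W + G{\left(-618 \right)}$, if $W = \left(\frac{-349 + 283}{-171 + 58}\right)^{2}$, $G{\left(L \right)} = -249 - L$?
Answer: $\frac{4716117}{12769} \approx 369.34$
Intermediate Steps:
$W = \frac{4356}{12769}$ ($W = \left(- \frac{66}{-113}\right)^{2} = \left(\left(-66\right) \left(- \frac{1}{113}\right)\right)^{2} = \left(\frac{66}{113}\right)^{2} = \frac{4356}{12769} \approx 0.34114$)
$W + G{\left(-618 \right)} = \frac{4356}{12769} - -369 = \frac{4356}{12769} + \left(-249 + 618\right) = \frac{4356}{12769} + 369 = \frac{4716117}{12769}$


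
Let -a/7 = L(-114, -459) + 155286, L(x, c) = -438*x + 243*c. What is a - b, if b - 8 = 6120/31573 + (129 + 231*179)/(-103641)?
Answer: -715287950338367/1090752431 ≈ -6.5578e+5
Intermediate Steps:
b = 8500918790/1090752431 (b = 8 + (6120/31573 + (129 + 231*179)/(-103641)) = 8 + (6120*(1/31573) + (129 + 41349)*(-1/103641)) = 8 + (6120/31573 + 41478*(-1/103641)) = 8 + (6120/31573 - 13826/34547) = 8 - 225100658/1090752431 = 8500918790/1090752431 ≈ 7.7936)
a = -655767 (a = -7*((-438*(-114) + 243*(-459)) + 155286) = -7*((49932 - 111537) + 155286) = -7*(-61605 + 155286) = -7*93681 = -655767)
a - b = -655767 - 1*8500918790/1090752431 = -655767 - 8500918790/1090752431 = -715287950338367/1090752431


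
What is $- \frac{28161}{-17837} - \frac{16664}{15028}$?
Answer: $\frac{31491935}{67013609} \approx 0.46993$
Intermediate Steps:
$- \frac{28161}{-17837} - \frac{16664}{15028} = \left(-28161\right) \left(- \frac{1}{17837}\right) - \frac{4166}{3757} = \frac{28161}{17837} - \frac{4166}{3757} = \frac{31491935}{67013609}$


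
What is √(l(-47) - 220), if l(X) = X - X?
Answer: 2*I*√55 ≈ 14.832*I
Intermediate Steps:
l(X) = 0
√(l(-47) - 220) = √(0 - 220) = √(-220) = 2*I*√55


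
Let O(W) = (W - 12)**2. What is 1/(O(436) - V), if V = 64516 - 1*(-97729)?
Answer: 1/17531 ≈ 5.7042e-5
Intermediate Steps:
O(W) = (-12 + W)**2
V = 162245 (V = 64516 + 97729 = 162245)
1/(O(436) - V) = 1/((-12 + 436)**2 - 1*162245) = 1/(424**2 - 162245) = 1/(179776 - 162245) = 1/17531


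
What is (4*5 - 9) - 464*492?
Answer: -228277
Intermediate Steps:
(4*5 - 9) - 464*492 = (20 - 9) - 228288 = 11 - 228288 = -228277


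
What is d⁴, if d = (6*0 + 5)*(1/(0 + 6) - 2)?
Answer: 9150625/1296 ≈ 7060.7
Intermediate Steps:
d = -55/6 (d = (0 + 5)*(1/6 - 2) = 5*(⅙ - 2) = 5*(-11/6) = -55/6 ≈ -9.1667)
d⁴ = (-55/6)⁴ = 9150625/1296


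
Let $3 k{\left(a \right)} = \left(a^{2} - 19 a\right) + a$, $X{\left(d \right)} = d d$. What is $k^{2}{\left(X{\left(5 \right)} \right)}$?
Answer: $\frac{30625}{9} \approx 3402.8$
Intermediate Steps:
$X{\left(d \right)} = d^{2}$
$k{\left(a \right)} = - 6 a + \frac{a^{2}}{3}$ ($k{\left(a \right)} = \frac{\left(a^{2} - 19 a\right) + a}{3} = \frac{a^{2} - 18 a}{3} = - 6 a + \frac{a^{2}}{3}$)
$k^{2}{\left(X{\left(5 \right)} \right)} = \left(\frac{5^{2} \left(-18 + 5^{2}\right)}{3}\right)^{2} = \left(\frac{1}{3} \cdot 25 \left(-18 + 25\right)\right)^{2} = \left(\frac{1}{3} \cdot 25 \cdot 7\right)^{2} = \left(\frac{175}{3}\right)^{2} = \frac{30625}{9}$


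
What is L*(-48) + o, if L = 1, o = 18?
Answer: -30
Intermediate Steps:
L*(-48) + o = 1*(-48) + 18 = -48 + 18 = -30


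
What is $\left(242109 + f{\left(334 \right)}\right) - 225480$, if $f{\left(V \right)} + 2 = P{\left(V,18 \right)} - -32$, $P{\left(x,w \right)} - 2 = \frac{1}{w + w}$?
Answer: $\frac{599797}{36} \approx 16661.0$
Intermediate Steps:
$P{\left(x,w \right)} = 2 + \frac{1}{2 w}$ ($P{\left(x,w \right)} = 2 + \frac{1}{w + w} = 2 + \frac{1}{2 w}$)
$f{\left(V \right)} = \frac{1153}{36}$ ($f{\left(V \right)} = -2 + \left(\left(2 + \frac{1}{2 \cdot 18}\right) - -32\right) = -2 + \left(\left(2 + \frac{1}{2} \cdot \frac{1}{18}\right) + 32\right) = -2 + \left(\left(2 + \frac{1}{36}\right) + 32\right) = -2 + \left(\frac{73}{36} + 32\right) = -2 + \frac{1225}{36} = \frac{1153}{36}$)
$\left(242109 + f{\left(334 \right)}\right) - 225480 = \left(242109 + \frac{1153}{36}\right) - 225480 = \frac{8717077}{36} - 225480 = \frac{599797}{36}$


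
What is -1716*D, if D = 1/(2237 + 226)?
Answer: -572/821 ≈ -0.69671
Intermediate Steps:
D = 1/2463 ≈ 0.00040601
-1716*D = -1716*1/2463 = -572/821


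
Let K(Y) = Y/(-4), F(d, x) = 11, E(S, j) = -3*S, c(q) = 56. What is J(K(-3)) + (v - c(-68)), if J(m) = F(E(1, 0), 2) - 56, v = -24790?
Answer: -24891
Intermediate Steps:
K(Y) = -Y/4 (K(Y) = Y*(-¼) = -Y/4)
J(m) = -45 (J(m) = 11 - 56 = -45)
J(K(-3)) + (v - c(-68)) = -45 + (-24790 - 1*56) = -45 + (-24790 - 56) = -45 - 24846 = -24891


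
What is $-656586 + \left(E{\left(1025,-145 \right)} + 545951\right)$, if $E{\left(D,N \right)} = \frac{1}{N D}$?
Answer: $- \frac{16443126876}{148625} \approx -1.1064 \cdot 10^{5}$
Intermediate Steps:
$E{\left(D,N \right)} = \frac{1}{D N}$
$-656586 + \left(E{\left(1025,-145 \right)} + 545951\right) = -656586 + \left(\frac{1}{1025 \left(-145\right)} + 545951\right) = -656586 + \left(\frac{1}{1025} \left(- \frac{1}{145}\right) + 545951\right) = -656586 + \left(- \frac{1}{148625} + 545951\right) = -656586 + \frac{81141967374}{148625} = - \frac{16443126876}{148625}$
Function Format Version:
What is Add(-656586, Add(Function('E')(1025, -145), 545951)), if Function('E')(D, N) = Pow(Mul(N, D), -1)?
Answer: Rational(-16443126876, 148625) ≈ -1.1064e+5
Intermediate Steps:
Function('E')(D, N) = Mul(Pow(D, -1), Pow(N, -1)) (Function('E')(D, N) = Pow(Mul(D, N), -1) = Mul(Pow(D, -1), Pow(N, -1)))
Add(-656586, Add(Function('E')(1025, -145), 545951)) = Add(-656586, Add(Mul(Pow(1025, -1), Pow(-145, -1)), 545951)) = Add(-656586, Add(Mul(Rational(1, 1025), Rational(-1, 145)), 545951)) = Add(-656586, Add(Rational(-1, 148625), 545951)) = Add(-656586, Rational(81141967374, 148625)) = Rational(-16443126876, 148625)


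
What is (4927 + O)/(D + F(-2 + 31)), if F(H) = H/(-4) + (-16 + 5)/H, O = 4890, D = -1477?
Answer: -1138772/172217 ≈ -6.6124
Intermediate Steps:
F(H) = -11/H - H/4 (F(H) = H*(-¼) - 11/H = -H/4 - 11/H = -11/H - H/4)
(4927 + O)/(D + F(-2 + 31)) = (4927 + 4890)/(-1477 + (-11/(-2 + 31) - (-2 + 31)/4)) = 9817/(-1477 + (-11/29 - ¼*29)) = 9817/(-1477 + (-11*1/29 - 29/4)) = 9817/(-1477 + (-11/29 - 29/4)) = 9817/(-1477 - 885/116) = 9817/(-172217/116) = 9817*(-116/172217) = -1138772/172217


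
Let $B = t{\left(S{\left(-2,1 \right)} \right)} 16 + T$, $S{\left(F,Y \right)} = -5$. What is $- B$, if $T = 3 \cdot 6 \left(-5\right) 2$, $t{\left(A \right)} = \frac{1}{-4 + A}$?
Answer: $\frac{1636}{9} \approx 181.78$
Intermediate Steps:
$T = -180$ ($T = 18 \left(-5\right) 2 = \left(-90\right) 2 = -180$)
$B = - \frac{1636}{9}$ ($B = \frac{1}{-4 - 5} \cdot 16 - 180 = \frac{1}{-9} \cdot 16 - 180 = \left(- \frac{1}{9}\right) 16 - 180 = - \frac{16}{9} - 180 = - \frac{1636}{9} \approx -181.78$)
$- B = \left(-1\right) \left(- \frac{1636}{9}\right) = \frac{1636}{9}$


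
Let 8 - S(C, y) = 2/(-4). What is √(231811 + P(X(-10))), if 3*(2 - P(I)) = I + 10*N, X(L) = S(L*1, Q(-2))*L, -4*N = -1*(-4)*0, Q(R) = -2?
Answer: 2*√521643/3 ≈ 481.50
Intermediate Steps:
N = 0 (N = -(-1*(-4))*0/4 = -0 = -¼*0 = 0)
S(C, y) = 17/2 (S(C, y) = 8 - 2/(-4) = 8 - 2*(-1)/4 = 8 - 1*(-½) = 8 + ½ = 17/2)
X(L) = 17*L/2
P(I) = 2 - I/3 (P(I) = 2 - (I + 10*0)/3 = 2 - (I + 0)/3 = 2 - I/3)
√(231811 + P(X(-10))) = √(231811 + (2 - 17*(-10)/6)) = √(231811 + (2 - ⅓*(-85))) = √(231811 + (2 + 85/3)) = √(231811 + 91/3) = √(695524/3) = 2*√521643/3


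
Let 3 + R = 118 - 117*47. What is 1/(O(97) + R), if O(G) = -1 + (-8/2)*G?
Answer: -1/5773 ≈ -0.00017322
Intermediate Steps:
R = -5384 (R = -3 + (118 - 117*47) = -3 + (118 - 5499) = -3 - 5381 = -5384)
O(G) = -1 - 4*G (O(G) = -1 + (-8*½)*G = -1 - 4*G)
1/(O(97) + R) = 1/((-1 - 4*97) - 5384) = 1/((-1 - 388) - 5384) = 1/(-389 - 5384) = 1/(-5773) = -1/5773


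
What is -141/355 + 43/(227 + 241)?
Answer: -50723/166140 ≈ -0.30530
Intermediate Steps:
-141/355 + 43/(227 + 241) = -141*1/355 + 43/468 = -141/355 + 43*(1/468) = -141/355 + 43/468 = -50723/166140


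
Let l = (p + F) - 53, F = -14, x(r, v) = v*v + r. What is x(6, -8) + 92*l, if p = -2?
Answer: -6278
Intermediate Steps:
x(r, v) = r + v² (x(r, v) = v² + r = r + v²)
l = -69 (l = (-2 - 14) - 53 = -16 - 53 = -69)
x(6, -8) + 92*l = (6 + (-8)²) + 92*(-69) = (6 + 64) - 6348 = 70 - 6348 = -6278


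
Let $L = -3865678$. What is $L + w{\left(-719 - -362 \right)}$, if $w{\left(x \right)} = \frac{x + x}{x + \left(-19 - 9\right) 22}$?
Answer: $- \frac{537329140}{139} \approx -3.8657 \cdot 10^{6}$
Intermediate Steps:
$w{\left(x \right)} = \frac{2 x}{-616 + x}$ ($w{\left(x \right)} = \frac{2 x}{x - 616} = \frac{2 x}{-616 + x}$)
$L + w{\left(-719 - -362 \right)} = -3865678 + \frac{2 \left(-719 - -362\right)}{-616 - 357} = -3865678 + \frac{2 \left(-719 + 362\right)}{-616 + \left(-719 + 362\right)} = -3865678 + 2 \left(-357\right) \frac{1}{-616 - 357} = -3865678 + 2 \left(-357\right) \frac{1}{-973} = -3865678 + 2 \left(-357\right) \left(- \frac{1}{973}\right) = -3865678 + \frac{102}{139} = - \frac{537329140}{139}$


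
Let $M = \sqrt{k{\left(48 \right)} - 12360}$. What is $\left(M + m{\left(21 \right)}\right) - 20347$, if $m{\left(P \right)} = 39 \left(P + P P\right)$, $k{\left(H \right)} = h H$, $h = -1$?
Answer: $-2329 + 2 i \sqrt{3102} \approx -2329.0 + 111.39 i$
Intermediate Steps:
$k{\left(H \right)} = - H$
$m{\left(P \right)} = 39 P + 39 P^{2}$ ($m{\left(P \right)} = 39 \left(P + P^{2}\right) = 39 P + 39 P^{2}$)
$M = 2 i \sqrt{3102}$ ($M = \sqrt{\left(-1\right) 48 - 12360} = \sqrt{-48 - 12360} = \sqrt{-12408} = 2 i \sqrt{3102} \approx 111.39 i$)
$\left(M + m{\left(21 \right)}\right) - 20347 = \left(2 i \sqrt{3102} + 39 \cdot 21 \left(1 + 21\right)\right) - 20347 = \left(2 i \sqrt{3102} + 39 \cdot 21 \cdot 22\right) - 20347 = \left(2 i \sqrt{3102} + 18018\right) - 20347 = \left(18018 + 2 i \sqrt{3102}\right) - 20347 = -2329 + 2 i \sqrt{3102}$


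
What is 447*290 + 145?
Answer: 129775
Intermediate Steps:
447*290 + 145 = 129630 + 145 = 129775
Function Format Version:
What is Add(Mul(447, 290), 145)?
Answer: 129775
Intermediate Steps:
Add(Mul(447, 290), 145) = Add(129630, 145) = 129775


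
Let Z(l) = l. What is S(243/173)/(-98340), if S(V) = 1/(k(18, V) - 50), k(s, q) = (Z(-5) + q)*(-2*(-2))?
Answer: 173/1095310920 ≈ 1.5795e-7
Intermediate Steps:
k(s, q) = -20 + 4*q (k(s, q) = (-5 + q)*(-2*(-2)) = (-5 + q)*4 = -20 + 4*q)
S(V) = 1/(-70 + 4*V) (S(V) = 1/((-20 + 4*V) - 50) = 1/(-70 + 4*V))
S(243/173)/(-98340) = (1/(2*(-35 + 2*(243/173))))/(-98340) = (1/(2*(-35 + 2*(243*(1/173)))))*(-1/98340) = (1/(2*(-35 + 2*(243/173))))*(-1/98340) = (1/(2*(-35 + 486/173)))*(-1/98340) = (1/(2*(-5569/173)))*(-1/98340) = ((1/2)*(-173/5569))*(-1/98340) = -173/11138*(-1/98340) = 173/1095310920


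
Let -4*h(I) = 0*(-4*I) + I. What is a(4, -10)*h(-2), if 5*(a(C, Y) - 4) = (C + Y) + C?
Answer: 9/5 ≈ 1.8000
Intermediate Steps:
h(I) = -I/4 (h(I) = -(0*(-4*I) + I)/4 = -(0 + I)/4 = -I/4)
a(C, Y) = 4 + Y/5 + 2*C/5 (a(C, Y) = 4 + ((C + Y) + C)/5 = 4 + (Y + 2*C)/5 = 4 + (Y/5 + 2*C/5) = 4 + Y/5 + 2*C/5)
a(4, -10)*h(-2) = (4 + (⅕)*(-10) + (⅖)*4)*(-¼*(-2)) = (4 - 2 + 8/5)*(½) = (18/5)*(½) = 9/5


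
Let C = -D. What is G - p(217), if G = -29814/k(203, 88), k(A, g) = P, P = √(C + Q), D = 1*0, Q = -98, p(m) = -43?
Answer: 43 + 14907*I*√2/7 ≈ 43.0 + 3011.7*I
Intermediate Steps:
D = 0
C = 0 (C = -1*0 = 0)
P = 7*I*√2 (P = √(0 - 98) = √(-98) = 7*I*√2 ≈ 9.8995*I)
k(A, g) = 7*I*√2
G = 14907*I*√2/7 (G = -29814*(-I*√2/14) = -(-14907)*I*√2/7 = 14907*I*√2/7 ≈ 3011.7*I)
G - p(217) = 14907*I*√2/7 - 1*(-43) = 14907*I*√2/7 + 43 = 43 + 14907*I*√2/7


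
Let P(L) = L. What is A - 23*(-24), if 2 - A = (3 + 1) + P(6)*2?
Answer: 538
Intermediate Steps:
A = -14 (A = 2 - ((3 + 1) + 6*2) = 2 - (4 + 12) = 2 - 1*16 = 2 - 16 = -14)
A - 23*(-24) = -14 - 23*(-24) = -14 + 552 = 538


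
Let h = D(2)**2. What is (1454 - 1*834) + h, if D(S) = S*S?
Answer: 636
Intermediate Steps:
D(S) = S**2
h = 16 (h = (2**2)**2 = 4**2 = 16)
(1454 - 1*834) + h = (1454 - 1*834) + 16 = (1454 - 834) + 16 = 620 + 16 = 636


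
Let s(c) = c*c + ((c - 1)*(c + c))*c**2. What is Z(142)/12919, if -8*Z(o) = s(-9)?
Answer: -14661/103352 ≈ -0.14186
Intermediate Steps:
s(c) = c**2 + 2*c**3*(-1 + c) (s(c) = c**2 + ((-1 + c)*(2*c))*c**2 = c**2 + (2*c*(-1 + c))*c**2 = c**2 + 2*c**3*(-1 + c))
Z(o) = -14661/8 (Z(o) = -(-9)**2*(1 - 2*(-9) + 2*(-9)**2)/8 = -81*(1 + 18 + 2*81)/8 = -81*(1 + 18 + 162)/8 = -81*181/8 = -1/8*14661 = -14661/8)
Z(142)/12919 = -14661/8/12919 = -14661/8*1/12919 = -14661/103352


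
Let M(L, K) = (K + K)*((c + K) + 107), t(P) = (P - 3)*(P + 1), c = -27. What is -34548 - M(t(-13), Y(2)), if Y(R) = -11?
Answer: -33030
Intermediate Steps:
t(P) = (1 + P)*(-3 + P) (t(P) = (-3 + P)*(1 + P) = (1 + P)*(-3 + P))
M(L, K) = 2*K*(80 + K) (M(L, K) = (K + K)*((-27 + K) + 107) = (2*K)*(80 + K) = 2*K*(80 + K))
-34548 - M(t(-13), Y(2)) = -34548 - 2*(-11)*(80 - 11) = -34548 - 2*(-11)*69 = -34548 - 1*(-1518) = -34548 + 1518 = -33030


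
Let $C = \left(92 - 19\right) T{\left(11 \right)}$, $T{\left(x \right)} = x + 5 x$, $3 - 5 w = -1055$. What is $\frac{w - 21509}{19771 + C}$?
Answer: $- \frac{106487}{122945} \approx -0.86614$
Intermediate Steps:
$w = \frac{1058}{5}$ ($w = \frac{3}{5} - -211 = \frac{3}{5} + 211 = \frac{1058}{5} \approx 211.6$)
$T{\left(x \right)} = 6 x$
$C = 4818$ ($C = \left(92 - 19\right) 6 \cdot 11 = 73 \cdot 66 = 4818$)
$\frac{w - 21509}{19771 + C} = \frac{\frac{1058}{5} - 21509}{19771 + 4818} = - \frac{106487}{5 \cdot 24589} = \left(- \frac{106487}{5}\right) \frac{1}{24589} = - \frac{106487}{122945}$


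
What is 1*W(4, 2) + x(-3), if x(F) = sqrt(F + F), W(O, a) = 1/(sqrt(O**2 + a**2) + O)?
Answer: -1 + sqrt(5)/2 + I*sqrt(6) ≈ 0.11803 + 2.4495*I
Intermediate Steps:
W(O, a) = 1/(O + sqrt(O**2 + a**2))
x(F) = sqrt(2)*sqrt(F) (x(F) = sqrt(2*F) = sqrt(2)*sqrt(F))
1*W(4, 2) + x(-3) = 1/(4 + sqrt(4**2 + 2**2)) + sqrt(2)*sqrt(-3) = 1/(4 + sqrt(16 + 4)) + sqrt(2)*(I*sqrt(3)) = 1/(4 + sqrt(20)) + I*sqrt(6) = 1/(4 + 2*sqrt(5)) + I*sqrt(6)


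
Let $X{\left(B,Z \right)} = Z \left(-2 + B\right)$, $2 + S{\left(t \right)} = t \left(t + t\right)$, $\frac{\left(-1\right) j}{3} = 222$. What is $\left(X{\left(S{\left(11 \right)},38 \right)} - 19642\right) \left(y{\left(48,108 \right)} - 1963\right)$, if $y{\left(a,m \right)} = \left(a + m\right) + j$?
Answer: $26208854$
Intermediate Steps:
$j = -666$ ($j = \left(-3\right) 222 = -666$)
$S{\left(t \right)} = -2 + 2 t^{2}$ ($S{\left(t \right)} = -2 + t \left(t + t\right) = -2 + t 2 t = -2 + 2 t^{2}$)
$y{\left(a,m \right)} = -666 + a + m$ ($y{\left(a,m \right)} = \left(a + m\right) - 666 = -666 + a + m$)
$\left(X{\left(S{\left(11 \right)},38 \right)} - 19642\right) \left(y{\left(48,108 \right)} - 1963\right) = \left(38 \left(-2 - \left(2 - 2 \cdot 11^{2}\right)\right) - 19642\right) \left(\left(-666 + 48 + 108\right) - 1963\right) = \left(38 \left(-2 + \left(-2 + 2 \cdot 121\right)\right) - 19642\right) \left(-510 - 1963\right) = \left(38 \left(-2 + \left(-2 + 242\right)\right) - 19642\right) \left(-2473\right) = \left(38 \left(-2 + 240\right) - 19642\right) \left(-2473\right) = \left(38 \cdot 238 - 19642\right) \left(-2473\right) = \left(9044 - 19642\right) \left(-2473\right) = \left(-10598\right) \left(-2473\right) = 26208854$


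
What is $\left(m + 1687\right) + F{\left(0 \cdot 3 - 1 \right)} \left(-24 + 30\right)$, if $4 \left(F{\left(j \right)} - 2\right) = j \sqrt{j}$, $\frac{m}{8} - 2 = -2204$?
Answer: $-15917 - \frac{3 i}{2} \approx -15917.0 - 1.5 i$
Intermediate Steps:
$m = -17616$ ($m = 16 + 8 \left(-2204\right) = 16 - 17632 = -17616$)
$F{\left(j \right)} = 2 + \frac{j^{\frac{3}{2}}}{4}$ ($F{\left(j \right)} = 2 + \frac{j \sqrt{j}}{4} = 2 + \frac{j^{\frac{3}{2}}}{4}$)
$\left(m + 1687\right) + F{\left(0 \cdot 3 - 1 \right)} \left(-24 + 30\right) = \left(-17616 + 1687\right) + \left(2 + \frac{\left(0 \cdot 3 - 1\right)^{\frac{3}{2}}}{4}\right) \left(-24 + 30\right) = -15929 + \left(2 + \frac{\left(0 - 1\right)^{\frac{3}{2}}}{4}\right) 6 = -15929 + \left(2 + \frac{\left(-1\right)^{\frac{3}{2}}}{4}\right) 6 = -15929 + \left(2 + \frac{\left(-1\right) i}{4}\right) 6 = -15929 + \left(2 - \frac{i}{4}\right) 6 = -15929 + \left(12 - \frac{3 i}{2}\right) = -15917 - \frac{3 i}{2}$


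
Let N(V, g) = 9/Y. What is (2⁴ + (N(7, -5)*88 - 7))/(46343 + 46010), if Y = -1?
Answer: -783/92353 ≈ -0.0084783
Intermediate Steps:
N(V, g) = -9 (N(V, g) = 9/(-1) = 9*(-1) = -9)
(2⁴ + (N(7, -5)*88 - 7))/(46343 + 46010) = (2⁴ + (-9*88 - 7))/(46343 + 46010) = (16 + (-792 - 7))/92353 = (16 - 799)*(1/92353) = -783*1/92353 = -783/92353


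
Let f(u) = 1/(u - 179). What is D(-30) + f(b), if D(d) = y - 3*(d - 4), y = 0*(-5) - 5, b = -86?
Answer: 25704/265 ≈ 96.996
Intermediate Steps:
y = -5 (y = 0 - 5 = -5)
D(d) = 7 - 3*d (D(d) = -5 - 3*(d - 4) = -5 - 3*(-4 + d) = -5 - (-12 + 3*d) = -5 + (12 - 3*d) = 7 - 3*d)
f(u) = 1/(-179 + u)
D(-30) + f(b) = (7 - 3*(-30)) + 1/(-179 - 86) = (7 + 90) + 1/(-265) = 97 - 1/265 = 25704/265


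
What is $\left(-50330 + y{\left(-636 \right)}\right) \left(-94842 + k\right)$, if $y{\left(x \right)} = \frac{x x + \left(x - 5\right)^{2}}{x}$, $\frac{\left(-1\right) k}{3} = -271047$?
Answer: $- \frac{7859449759281}{212} \approx -3.7073 \cdot 10^{10}$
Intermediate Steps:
$k = 813141$ ($k = \left(-3\right) \left(-271047\right) = 813141$)
$y{\left(x \right)} = \frac{x^{2} + \left(-5 + x\right)^{2}}{x}$
$\left(-50330 + y{\left(-636 \right)}\right) \left(-94842 + k\right) = \left(-50330 + \left(-636 + \frac{\left(-5 - 636\right)^{2}}{-636}\right)\right) \left(-94842 + 813141\right) = \left(-50330 - \left(636 + \frac{\left(-641\right)^{2}}{636}\right)\right) 718299 = \left(-50330 - \frac{815377}{636}\right) 718299 = \left(- \frac{32825257}{636}\right) 718299 = - \frac{7859449759281}{212}$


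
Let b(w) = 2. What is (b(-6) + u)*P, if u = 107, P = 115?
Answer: 12535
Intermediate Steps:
(b(-6) + u)*P = (2 + 107)*115 = 109*115 = 12535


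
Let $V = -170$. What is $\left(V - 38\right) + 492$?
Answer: $284$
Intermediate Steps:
$\left(V - 38\right) + 492 = \left(-170 - 38\right) + 492 = -208 + 492 = 284$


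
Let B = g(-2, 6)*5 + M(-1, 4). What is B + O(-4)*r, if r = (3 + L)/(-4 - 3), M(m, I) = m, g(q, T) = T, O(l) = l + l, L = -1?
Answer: 219/7 ≈ 31.286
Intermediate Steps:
O(l) = 2*l
r = -2/7 (r = (3 - 1)/(-4 - 3) = 2/(-7) = 2*(-⅐) = -2/7 ≈ -0.28571)
B = 29 (B = 6*5 - 1 = 30 - 1 = 29)
B + O(-4)*r = 29 + (2*(-4))*(-2/7) = 29 - 8*(-2/7) = 29 + 16/7 = 219/7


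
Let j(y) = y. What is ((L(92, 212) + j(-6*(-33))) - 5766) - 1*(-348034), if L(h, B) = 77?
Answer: 342543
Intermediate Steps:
((L(92, 212) + j(-6*(-33))) - 5766) - 1*(-348034) = ((77 - 6*(-33)) - 5766) - 1*(-348034) = ((77 + 198) - 5766) + 348034 = (275 - 5766) + 348034 = -5491 + 348034 = 342543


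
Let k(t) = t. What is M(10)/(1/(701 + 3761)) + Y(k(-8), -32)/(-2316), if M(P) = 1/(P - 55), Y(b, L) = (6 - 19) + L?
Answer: -3443989/34740 ≈ -99.136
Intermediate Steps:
Y(b, L) = -13 + L
M(P) = 1/(-55 + P)
M(10)/(1/(701 + 3761)) + Y(k(-8), -32)/(-2316) = 1/((-55 + 10)*(1/(701 + 3761))) + (-13 - 32)/(-2316) = 1/((-45)*(1/4462)) - 45*(-1/2316) = -1/(45*1/4462) + 15/772 = -1/45*4462 + 15/772 = -4462/45 + 15/772 = -3443989/34740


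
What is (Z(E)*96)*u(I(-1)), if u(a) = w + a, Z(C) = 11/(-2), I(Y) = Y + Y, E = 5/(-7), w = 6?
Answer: -2112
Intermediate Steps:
E = -5/7 (E = 5*(-⅐) = -5/7 ≈ -0.71429)
I(Y) = 2*Y
Z(C) = -11/2 (Z(C) = 11*(-½) = -11/2)
u(a) = 6 + a
(Z(E)*96)*u(I(-1)) = (-11/2*96)*(6 + 2*(-1)) = -528*(6 - 2) = -528*4 = -2112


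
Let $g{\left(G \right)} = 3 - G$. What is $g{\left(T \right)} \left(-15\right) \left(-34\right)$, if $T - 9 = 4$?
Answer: $-5100$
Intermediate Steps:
$T = 13$ ($T = 9 + 4 = 13$)
$g{\left(T \right)} \left(-15\right) \left(-34\right) = \left(3 - 13\right) \left(-15\right) \left(-34\right) = \left(-10\right) \left(-15\right) \left(-34\right) = 150 \left(-34\right) = -5100$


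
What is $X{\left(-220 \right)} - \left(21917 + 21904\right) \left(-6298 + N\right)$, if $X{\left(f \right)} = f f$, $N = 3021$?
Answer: $143649817$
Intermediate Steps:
$X{\left(f \right)} = f^{2}$
$X{\left(-220 \right)} - \left(21917 + 21904\right) \left(-6298 + N\right) = \left(-220\right)^{2} - \left(21917 + 21904\right) \left(-6298 + 3021\right) = 48400 - 43821 \left(-3277\right) = 48400 - -143601417 = 48400 + 143601417 = 143649817$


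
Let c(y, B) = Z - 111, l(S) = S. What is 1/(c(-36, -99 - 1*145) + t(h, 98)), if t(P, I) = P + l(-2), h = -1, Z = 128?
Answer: 1/14 ≈ 0.071429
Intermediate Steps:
t(P, I) = -2 + P (t(P, I) = P - 2 = -2 + P)
c(y, B) = 17 (c(y, B) = 128 - 111 = 17)
1/(c(-36, -99 - 1*145) + t(h, 98)) = 1/(17 + (-2 - 1)) = 1/(17 - 3) = 1/14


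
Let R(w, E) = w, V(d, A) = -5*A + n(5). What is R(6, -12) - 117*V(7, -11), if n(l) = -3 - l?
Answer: -5493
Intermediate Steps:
V(d, A) = -8 - 5*A (V(d, A) = -5*A + (-3 - 1*5) = -5*A + (-3 - 5) = -5*A - 8 = -8 - 5*A)
R(6, -12) - 117*V(7, -11) = 6 - 117*(-8 - 5*(-11)) = 6 - 117*(-8 + 55) = 6 - 117*47 = 6 - 5499 = -5493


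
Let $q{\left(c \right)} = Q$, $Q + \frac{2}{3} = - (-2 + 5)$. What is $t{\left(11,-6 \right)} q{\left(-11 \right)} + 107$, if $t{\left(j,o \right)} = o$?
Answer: $129$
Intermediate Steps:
$Q = - \frac{11}{3}$ ($Q = - \frac{2}{3} - \left(-2 + 5\right) = - \frac{2}{3} - 3 = - \frac{11}{3} \approx -3.6667$)
$q{\left(c \right)} = - \frac{11}{3}$
$t{\left(11,-6 \right)} q{\left(-11 \right)} + 107 = \left(-6\right) \left(- \frac{11}{3}\right) + 107 = 22 + 107 = 129$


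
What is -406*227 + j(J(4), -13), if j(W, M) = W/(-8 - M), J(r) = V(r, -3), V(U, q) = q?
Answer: -460813/5 ≈ -92163.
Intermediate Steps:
J(r) = -3
-406*227 + j(J(4), -13) = -406*227 - 1*(-3)/(8 - 13) = -92162 - 1*(-3)/(-5) = -92162 - 1*(-3)*(-⅕) = -92162 - ⅗ = -460813/5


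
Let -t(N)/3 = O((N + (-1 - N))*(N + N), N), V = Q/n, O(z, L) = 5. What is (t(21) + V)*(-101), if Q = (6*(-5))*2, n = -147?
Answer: 72215/49 ≈ 1473.8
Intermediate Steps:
Q = -60 (Q = -30*2 = -60)
V = 20/49 (V = -60/(-147) = -60*(-1/147) = 20/49 ≈ 0.40816)
t(N) = -15 (t(N) = -3*5 = -15)
(t(21) + V)*(-101) = (-15 + 20/49)*(-101) = -715/49*(-101) = 72215/49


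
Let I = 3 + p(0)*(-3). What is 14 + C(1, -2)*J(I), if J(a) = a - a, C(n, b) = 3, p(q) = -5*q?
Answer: 14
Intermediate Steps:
I = 3 (I = 3 - 5*0*(-3) = 3 + 0*(-3) = 3 + 0 = 3)
J(a) = 0
14 + C(1, -2)*J(I) = 14 + 3*0 = 14 + 0 = 14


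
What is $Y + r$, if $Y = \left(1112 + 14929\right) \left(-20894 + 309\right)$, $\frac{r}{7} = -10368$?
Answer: $-330276561$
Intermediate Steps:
$r = -72576$ ($r = 7 \left(-10368\right) = -72576$)
$Y = -330203985$ ($Y = 16041 \left(-20585\right) = -330203985$)
$Y + r = -330203985 - 72576 = -330276561$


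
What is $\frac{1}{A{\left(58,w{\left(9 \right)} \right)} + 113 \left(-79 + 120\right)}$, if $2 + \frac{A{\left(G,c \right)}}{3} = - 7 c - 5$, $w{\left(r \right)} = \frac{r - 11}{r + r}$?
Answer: $\frac{3}{13843} \approx 0.00021672$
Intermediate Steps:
$w{\left(r \right)} = \frac{-11 + r}{2 r}$
$A{\left(G,c \right)} = -21 - 21 c$ ($A{\left(G,c \right)} = -6 + 3 \left(- 7 c - 5\right) = -6 + 3 \left(-5 - 7 c\right) = -6 - \left(15 + 21 c\right) = -21 - 21 c$)
$\frac{1}{A{\left(58,w{\left(9 \right)} \right)} + 113 \left(-79 + 120\right)} = \frac{1}{\left(-21 - 21 \frac{-11 + 9}{2 \cdot 9}\right) + 113 \left(-79 + 120\right)} = \frac{1}{\left(-21 - 21 \cdot \frac{1}{2} \cdot \frac{1}{9} \left(-2\right)\right) + 113 \cdot 41} = \frac{1}{\left(-21 - - \frac{7}{3}\right) + 4633} = \frac{1}{\left(-21 + \frac{7}{3}\right) + 4633} = \frac{1}{- \frac{56}{3} + 4633} = \frac{1}{\frac{13843}{3}} = \frac{3}{13843}$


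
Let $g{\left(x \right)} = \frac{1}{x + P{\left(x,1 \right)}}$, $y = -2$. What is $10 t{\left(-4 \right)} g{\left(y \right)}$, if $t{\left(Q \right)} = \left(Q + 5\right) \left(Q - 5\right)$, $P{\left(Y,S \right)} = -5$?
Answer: $\frac{90}{7} \approx 12.857$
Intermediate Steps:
$t{\left(Q \right)} = \left(-5 + Q\right) \left(5 + Q\right)$ ($t{\left(Q \right)} = \left(5 + Q\right) \left(-5 + Q\right) = \left(-5 + Q\right) \left(5 + Q\right)$)
$g{\left(x \right)} = \frac{1}{-5 + x}$ ($g{\left(x \right)} = \frac{1}{x - 5} = \frac{1}{-5 + x}$)
$10 t{\left(-4 \right)} g{\left(y \right)} = \frac{10 \left(-25 + \left(-4\right)^{2}\right)}{-5 - 2} = \frac{10 \left(-25 + 16\right)}{-7} = 10 \left(-9\right) \left(- \frac{1}{7}\right) = \left(-90\right) \left(- \frac{1}{7}\right) = \frac{90}{7}$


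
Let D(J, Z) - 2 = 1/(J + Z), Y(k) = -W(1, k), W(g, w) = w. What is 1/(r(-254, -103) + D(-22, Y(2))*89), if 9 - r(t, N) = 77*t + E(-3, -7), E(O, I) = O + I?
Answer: 24/474031 ≈ 5.0630e-5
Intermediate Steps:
E(O, I) = I + O
Y(k) = -k
D(J, Z) = 2 + 1/(J + Z)
r(t, N) = 19 - 77*t (r(t, N) = 9 - (77*t + (-7 - 3)) = 9 - (77*t - 10) = 9 - (-10 + 77*t) = 9 + (10 - 77*t) = 19 - 77*t)
1/(r(-254, -103) + D(-22, Y(2))*89) = 1/((19 - 77*(-254)) + ((1 + 2*(-22) + 2*(-1*2))/(-22 - 1*2))*89) = 1/((19 + 19558) + ((1 - 44 + 2*(-2))/(-22 - 2))*89) = 1/(19577 + ((1 - 44 - 4)/(-24))*89) = 1/(19577 - 1/24*(-47)*89) = 1/(19577 + (47/24)*89) = 1/(19577 + 4183/24) = 1/(474031/24) = 24/474031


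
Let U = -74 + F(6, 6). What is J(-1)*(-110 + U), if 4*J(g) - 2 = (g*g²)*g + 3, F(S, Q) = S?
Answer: -267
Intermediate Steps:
U = -68 (U = -74 + 6 = -68)
J(g) = 5/4 + g⁴/4 (J(g) = ½ + ((g*g²)*g + 3)/4 = ½ + (g³*g + 3)/4 = ½ + (g⁴ + 3)/4 = ½ + (3 + g⁴)/4 = ½ + (¾ + g⁴/4) = 5/4 + g⁴/4)
J(-1)*(-110 + U) = (5/4 + (¼)*(-1)⁴)*(-110 - 68) = (5/4 + (¼)*1)*(-178) = (5/4 + ¼)*(-178) = (3/2)*(-178) = -267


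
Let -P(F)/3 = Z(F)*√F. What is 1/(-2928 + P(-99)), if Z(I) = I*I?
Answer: I/(3*(-976*I + 29403*√11)) ≈ -3.4207e-8 + 3.4178e-6*I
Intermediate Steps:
Z(I) = I²
P(F) = -3*F^(5/2) (P(F) = -3*F²*√F = -3*F^(5/2))
1/(-2928 + P(-99)) = 1/(-2928 - 88209*I*√11)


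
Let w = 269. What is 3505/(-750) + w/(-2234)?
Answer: -401596/83775 ≈ -4.7937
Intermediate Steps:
3505/(-750) + w/(-2234) = 3505/(-750) + 269/(-2234) = 3505*(-1/750) + 269*(-1/2234) = -701/150 - 269/2234 = -401596/83775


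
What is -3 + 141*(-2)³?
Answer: -1131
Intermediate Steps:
-3 + 141*(-2)³ = -3 + 141*(-8) = -3 - 1128 = -1131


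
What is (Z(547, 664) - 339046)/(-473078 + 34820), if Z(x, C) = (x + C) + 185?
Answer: 56275/73043 ≈ 0.77044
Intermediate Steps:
Z(x, C) = 185 + C + x (Z(x, C) = (C + x) + 185 = 185 + C + x)
(Z(547, 664) - 339046)/(-473078 + 34820) = ((185 + 664 + 547) - 339046)/(-473078 + 34820) = (1396 - 339046)/(-438258) = -337650*(-1/438258) = 56275/73043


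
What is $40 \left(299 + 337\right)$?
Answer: $25440$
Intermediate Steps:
$40 \left(299 + 337\right) = 40 \cdot 636 = 25440$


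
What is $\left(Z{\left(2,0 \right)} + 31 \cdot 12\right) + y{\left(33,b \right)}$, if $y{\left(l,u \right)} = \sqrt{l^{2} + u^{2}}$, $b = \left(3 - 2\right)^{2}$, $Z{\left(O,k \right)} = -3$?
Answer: $369 + \sqrt{1090} \approx 402.02$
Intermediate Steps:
$b = 1$ ($b = 1^{2} = 1$)
$\left(Z{\left(2,0 \right)} + 31 \cdot 12\right) + y{\left(33,b \right)} = \left(-3 + 31 \cdot 12\right) + \sqrt{33^{2} + 1^{2}} = \left(-3 + 372\right) + \sqrt{1089 + 1} = 369 + \sqrt{1090}$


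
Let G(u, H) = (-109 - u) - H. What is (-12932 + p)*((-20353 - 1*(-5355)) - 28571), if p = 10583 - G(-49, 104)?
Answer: 95198265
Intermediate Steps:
G(u, H) = -109 - H - u
p = 10747 (p = 10583 - (-109 - 1*104 - 1*(-49)) = 10583 - (-109 - 104 + 49) = 10583 - 1*(-164) = 10583 + 164 = 10747)
(-12932 + p)*((-20353 - 1*(-5355)) - 28571) = (-12932 + 10747)*((-20353 - 1*(-5355)) - 28571) = -2185*((-20353 + 5355) - 28571) = -2185*(-14998 - 28571) = -2185*(-43569) = 95198265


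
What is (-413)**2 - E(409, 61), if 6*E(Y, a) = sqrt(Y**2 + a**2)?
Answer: 170569 - sqrt(171002)/6 ≈ 1.7050e+5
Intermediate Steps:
E(Y, a) = sqrt(Y**2 + a**2)/6
(-413)**2 - E(409, 61) = (-413)**2 - sqrt(409**2 + 61**2)/6 = 170569 - sqrt(167281 + 3721)/6 = 170569 - sqrt(171002)/6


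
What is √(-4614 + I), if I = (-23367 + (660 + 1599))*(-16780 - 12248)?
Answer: √612718410 ≈ 24753.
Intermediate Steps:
I = 612723024 (I = (-23367 + 2259)*(-29028) = -21108*(-29028) = 612723024)
√(-4614 + I) = √(-4614 + 612723024) = √612718410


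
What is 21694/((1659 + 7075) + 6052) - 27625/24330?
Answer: 11935177/35974338 ≈ 0.33177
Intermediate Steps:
21694/((1659 + 7075) + 6052) - 27625/24330 = 21694/(8734 + 6052) - 27625*1/24330 = 21694/14786 - 5525/4866 = 21694*(1/14786) - 5525/4866 = 10847/7393 - 5525/4866 = 11935177/35974338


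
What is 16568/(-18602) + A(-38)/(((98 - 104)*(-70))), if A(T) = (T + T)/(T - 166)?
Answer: -177266561/199227420 ≈ -0.88977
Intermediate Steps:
A(T) = 2*T/(-166 + T) (A(T) = (2*T)/(-166 + T) = 2*T/(-166 + T))
16568/(-18602) + A(-38)/(((98 - 104)*(-70))) = 16568/(-18602) + (2*(-38)/(-166 - 38))/(((98 - 104)*(-70))) = 16568*(-1/18602) + (2*(-38)/(-204))/((-6*(-70))) = -8284/9301 + (2*(-38)*(-1/204))/420 = -8284/9301 + (19/51)*(1/420) = -8284/9301 + 19/21420 = -177266561/199227420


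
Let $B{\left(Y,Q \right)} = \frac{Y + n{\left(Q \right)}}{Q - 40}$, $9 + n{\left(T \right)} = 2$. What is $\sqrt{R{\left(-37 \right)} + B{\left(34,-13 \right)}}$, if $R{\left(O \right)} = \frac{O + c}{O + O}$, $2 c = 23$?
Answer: $\frac{i \sqrt{2535573}}{3922} \approx 0.406 i$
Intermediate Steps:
$c = \frac{23}{2}$ ($c = \frac{1}{2} \cdot 23 = \frac{23}{2} \approx 11.5$)
$n{\left(T \right)} = -7$ ($n{\left(T \right)} = -9 + 2 = -7$)
$R{\left(O \right)} = \frac{\frac{23}{2} + O}{2 O}$ ($R{\left(O \right)} = \frac{O + \frac{23}{2}}{O + O} = \frac{\frac{23}{2} + O}{2 O}$)
$B{\left(Y,Q \right)} = \frac{-7 + Y}{-40 + Q}$ ($B{\left(Y,Q \right)} = \frac{Y - 7}{Q - 40} = \frac{-7 + Y}{-40 + Q}$)
$\sqrt{R{\left(-37 \right)} + B{\left(34,-13 \right)}} = \sqrt{\frac{23 + 2 \left(-37\right)}{4 \left(-37\right)} + \frac{-7 + 34}{-40 - 13}} = \sqrt{\frac{1}{4} \left(- \frac{1}{37}\right) \left(23 - 74\right) + \frac{1}{-53} \cdot 27} = \sqrt{\frac{1}{4} \left(- \frac{1}{37}\right) \left(-51\right) - \frac{27}{53}} = \sqrt{\frac{51}{148} - \frac{27}{53}} = \sqrt{- \frac{1293}{7844}} = \frac{i \sqrt{2535573}}{3922}$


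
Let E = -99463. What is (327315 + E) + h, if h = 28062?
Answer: 255914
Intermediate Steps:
(327315 + E) + h = (327315 - 99463) + 28062 = 227852 + 28062 = 255914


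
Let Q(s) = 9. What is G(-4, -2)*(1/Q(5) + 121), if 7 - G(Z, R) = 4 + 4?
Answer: -1090/9 ≈ -121.11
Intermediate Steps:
G(Z, R) = -1 (G(Z, R) = 7 - (4 + 4) = 7 - 1*8 = 7 - 8 = -1)
G(-4, -2)*(1/Q(5) + 121) = -(1/9 + 121) = -(⅑ + 121) = -1*1090/9 = -1090/9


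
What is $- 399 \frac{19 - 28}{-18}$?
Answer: $- \frac{399}{2} \approx -199.5$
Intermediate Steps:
$- 399 \frac{19 - 28}{-18} = - 399 \left(\left(-9\right) \left(- \frac{1}{18}\right)\right) = \left(-399\right) \frac{1}{2} = - \frac{399}{2}$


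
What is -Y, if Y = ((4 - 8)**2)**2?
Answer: -256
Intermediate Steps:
Y = 256 (Y = ((-4)**2)**2 = 16**2 = 256)
-Y = -1*256 = -256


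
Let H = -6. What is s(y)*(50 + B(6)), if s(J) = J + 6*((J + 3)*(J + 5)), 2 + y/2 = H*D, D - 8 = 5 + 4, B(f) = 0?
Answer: 12474100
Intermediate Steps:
D = 17 (D = 8 + (5 + 4) = 8 + 9 = 17)
y = -208 (y = -4 + 2*(-6*17) = -4 + 2*(-102) = -4 - 204 = -208)
s(J) = J + 6*(3 + J)*(5 + J) (s(J) = J + 6*((3 + J)*(5 + J)) = J + 6*(3 + J)*(5 + J))
s(y)*(50 + B(6)) = (90 + 6*(-208)² + 49*(-208))*(50 + 0) = (90 + 6*43264 - 10192)*50 = (90 + 259584 - 10192)*50 = 249482*50 = 12474100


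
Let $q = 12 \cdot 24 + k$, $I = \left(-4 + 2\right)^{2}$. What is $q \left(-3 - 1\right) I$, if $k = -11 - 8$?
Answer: $-4304$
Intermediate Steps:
$k = -19$ ($k = -11 - 8 = -19$)
$I = 4$ ($I = \left(-2\right)^{2} = 4$)
$q = 269$ ($q = 12 \cdot 24 - 19 = 288 - 19 = 269$)
$q \left(-3 - 1\right) I = 269 \left(-3 - 1\right) 4 = 269 \left(\left(-4\right) 4\right) = 269 \left(-16\right) = -4304$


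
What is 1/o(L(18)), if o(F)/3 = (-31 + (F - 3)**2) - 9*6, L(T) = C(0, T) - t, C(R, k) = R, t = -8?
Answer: -1/180 ≈ -0.0055556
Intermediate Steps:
L(T) = 8 (L(T) = 0 - 1*(-8) = 0 + 8 = 8)
o(F) = -255 + 3*(-3 + F)**2 (o(F) = 3*((-31 + (F - 3)**2) - 9*6) = 3*((-31 + (-3 + F)**2) - 54) = 3*(-85 + (-3 + F)**2) = -255 + 3*(-3 + F)**2)
1/o(L(18)) = 1/(-255 + 3*(-3 + 8)**2) = 1/(-255 + 3*5**2) = 1/(-255 + 3*25) = 1/(-255 + 75) = 1/(-180) = -1/180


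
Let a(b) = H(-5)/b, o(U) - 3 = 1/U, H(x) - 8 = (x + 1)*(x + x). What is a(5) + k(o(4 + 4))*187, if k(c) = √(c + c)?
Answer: 4771/10 ≈ 477.10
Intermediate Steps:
H(x) = 8 + 2*x*(1 + x) (H(x) = 8 + (x + 1)*(x + x) = 8 + (1 + x)*(2*x) = 8 + 2*x*(1 + x))
o(U) = 3 + 1/U
k(c) = √2*√c (k(c) = √(2*c) = √2*√c)
a(b) = 48/b (a(b) = (8 + 2*(-5) + 2*(-5)²)/b = (8 - 10 + 2*25)/b = (8 - 10 + 50)/b = 48/b)
a(5) + k(o(4 + 4))*187 = 48/5 + (√2*√(3 + 1/(4 + 4)))*187 = 48*(⅕) + (√2*√(3 + 1/8))*187 = 48/5 + (√2*√(3 + ⅛))*187 = 48/5 + (√2*√(25/8))*187 = 48/5 + (√2*(5*√2/4))*187 = 48/5 + (5/2)*187 = 48/5 + 935/2 = 4771/10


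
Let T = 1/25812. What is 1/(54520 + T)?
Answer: 25812/1407270241 ≈ 1.8342e-5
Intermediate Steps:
T = 1/25812 ≈ 3.8742e-5
1/(54520 + T) = 1/(54520 + 1/25812) = 1/(1407270241/25812) = 25812/1407270241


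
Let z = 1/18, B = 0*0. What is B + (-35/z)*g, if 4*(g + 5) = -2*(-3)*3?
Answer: 315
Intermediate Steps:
g = -½ (g = -5 + (-2*(-3)*3)/4 = -5 + (6*3)/4 = -5 + (¼)*18 = -5 + 9/2 = -½ ≈ -0.50000)
B = 0
z = 1/18 ≈ 0.055556
B + (-35/z)*g = 0 - 35/1/18*(-½) = 0 - 35*18*(-½) = 0 - 630*(-½) = 0 + 315 = 315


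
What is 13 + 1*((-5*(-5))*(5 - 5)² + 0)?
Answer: 13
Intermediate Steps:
13 + 1*((-5*(-5))*(5 - 5)² + 0) = 13 + 1*(25*0² + 0) = 13 + 1*(25*0 + 0) = 13 + 1*(0 + 0) = 13 + 1*0 = 13 + 0 = 13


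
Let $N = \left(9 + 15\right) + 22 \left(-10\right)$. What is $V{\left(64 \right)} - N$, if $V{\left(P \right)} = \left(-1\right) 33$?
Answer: $163$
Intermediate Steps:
$V{\left(P \right)} = -33$
$N = -196$ ($N = 24 - 220 = -196$)
$V{\left(64 \right)} - N = -33 - -196 = -33 + 196 = 163$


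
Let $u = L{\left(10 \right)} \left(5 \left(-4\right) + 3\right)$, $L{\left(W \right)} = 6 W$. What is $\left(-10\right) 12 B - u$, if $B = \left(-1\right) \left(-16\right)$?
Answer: $-900$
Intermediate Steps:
$B = 16$
$u = -1020$ ($u = 6 \cdot 10 \left(5 \left(-4\right) + 3\right) = 60 \left(-20 + 3\right) = 60 \left(-17\right) = -1020$)
$\left(-10\right) 12 B - u = \left(-10\right) 12 \cdot 16 - -1020 = \left(-120\right) 16 + 1020 = -1920 + 1020 = -900$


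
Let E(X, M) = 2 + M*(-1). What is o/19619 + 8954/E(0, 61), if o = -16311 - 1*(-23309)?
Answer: -175255644/1157521 ≈ -151.41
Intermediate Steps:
o = 6998 (o = -16311 + 23309 = 6998)
E(X, M) = 2 - M
o/19619 + 8954/E(0, 61) = 6998/19619 + 8954/(2 - 1*61) = 6998*(1/19619) + 8954/(2 - 61) = 6998/19619 + 8954/(-59) = 6998/19619 + 8954*(-1/59) = 6998/19619 - 8954/59 = -175255644/1157521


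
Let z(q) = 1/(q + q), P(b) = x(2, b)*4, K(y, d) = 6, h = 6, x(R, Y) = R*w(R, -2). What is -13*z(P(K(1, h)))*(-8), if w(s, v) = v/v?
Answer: 13/2 ≈ 6.5000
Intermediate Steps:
w(s, v) = 1
x(R, Y) = R (x(R, Y) = R*1 = R)
P(b) = 8 (P(b) = 2*4 = 8)
z(q) = 1/(2*q)
-13*z(P(K(1, h)))*(-8) = -13/(2*8)*(-8) = -13*1/16*(-8) = -13/16*(-8) = 13/2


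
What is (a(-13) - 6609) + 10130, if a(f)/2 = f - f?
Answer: 3521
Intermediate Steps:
a(f) = 0 (a(f) = 2*(f - f) = 2*0 = 0)
(a(-13) - 6609) + 10130 = (0 - 6609) + 10130 = -6609 + 10130 = 3521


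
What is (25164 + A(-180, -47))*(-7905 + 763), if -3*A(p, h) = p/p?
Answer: -539156722/3 ≈ -1.7972e+8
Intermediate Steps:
A(p, h) = -⅓ (A(p, h) = -p/(3*p) = -⅓*1 = -⅓)
(25164 + A(-180, -47))*(-7905 + 763) = (25164 - ⅓)*(-7905 + 763) = (75491/3)*(-7142) = -539156722/3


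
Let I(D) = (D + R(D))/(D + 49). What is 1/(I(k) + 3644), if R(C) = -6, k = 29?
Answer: 78/284255 ≈ 0.00027440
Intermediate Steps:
I(D) = (-6 + D)/(49 + D) (I(D) = (D - 6)/(D + 49) = (-6 + D)/(49 + D))
1/(I(k) + 3644) = 1/((-6 + 29)/(49 + 29) + 3644) = 1/(23/78 + 3644) = 1/(284255/78) = 78/284255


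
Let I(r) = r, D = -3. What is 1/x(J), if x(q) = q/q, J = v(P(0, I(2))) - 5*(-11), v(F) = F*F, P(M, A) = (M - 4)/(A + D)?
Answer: 1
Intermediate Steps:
P(M, A) = (-4 + M)/(-3 + A) (P(M, A) = (M - 4)/(A - 3) = (-4 + M)/(-3 + A))
v(F) = F²
J = 71 (J = ((-4 + 0)/(-3 + 2))² - 5*(-11) = (-4/(-1))² + 55 = (-1*(-4))² + 55 = 4² + 55 = 16 + 55 = 71)
x(q) = 1
1/x(J) = 1/1 = 1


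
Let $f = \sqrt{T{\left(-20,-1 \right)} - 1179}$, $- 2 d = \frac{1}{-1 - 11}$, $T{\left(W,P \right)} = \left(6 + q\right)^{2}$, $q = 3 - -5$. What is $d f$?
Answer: $\frac{i \sqrt{983}}{24} \approx 1.3064 i$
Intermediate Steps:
$q = 8$ ($q = 3 + 5 = 8$)
$T{\left(W,P \right)} = 196$ ($T{\left(W,P \right)} = \left(6 + 8\right)^{2} = 14^{2} = 196$)
$d = \frac{1}{24}$ ($d = - \frac{1}{2 \left(-1 - 11\right)} = - \frac{1}{2 \left(-12\right)} = \left(- \frac{1}{2}\right) \left(- \frac{1}{12}\right) = \frac{1}{24} \approx 0.041667$)
$f = i \sqrt{983}$ ($f = \sqrt{196 - 1179} = \sqrt{-983} = i \sqrt{983} \approx 31.353 i$)
$d f = \frac{i \sqrt{983}}{24}$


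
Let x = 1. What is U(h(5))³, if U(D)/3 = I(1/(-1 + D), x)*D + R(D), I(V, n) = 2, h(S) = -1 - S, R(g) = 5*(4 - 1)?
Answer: 729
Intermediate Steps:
R(g) = 15 (R(g) = 5*3 = 15)
U(D) = 45 + 6*D (U(D) = 3*(2*D + 15) = 3*(15 + 2*D) = 45 + 6*D)
U(h(5))³ = (45 + 6*(-1 - 1*5))³ = (45 + 6*(-1 - 5))³ = (45 + 6*(-6))³ = (45 - 36)³ = 9³ = 729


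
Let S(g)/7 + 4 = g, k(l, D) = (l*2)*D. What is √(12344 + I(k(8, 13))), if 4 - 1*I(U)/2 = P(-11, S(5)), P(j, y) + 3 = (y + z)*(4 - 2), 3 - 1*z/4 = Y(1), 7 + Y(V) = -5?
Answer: √12090 ≈ 109.95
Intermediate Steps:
k(l, D) = 2*D*l (k(l, D) = (2*l)*D = 2*D*l)
S(g) = -28 + 7*g
Y(V) = -12 (Y(V) = -7 - 5 = -12)
z = 60 (z = 12 - 4*(-12) = 12 + 48 = 60)
P(j, y) = 117 + 2*y (P(j, y) = -3 + (y + 60)*(4 - 2) = -3 + (60 + y)*2 = -3 + (120 + 2*y) = 117 + 2*y)
I(U) = -254 (I(U) = 8 - 2*(117 + 2*(-28 + 7*5)) = 8 - 2*(117 + 2*(-28 + 35)) = 8 - 2*(117 + 2*7) = 8 - 2*(117 + 14) = 8 - 2*131 = 8 - 262 = -254)
√(12344 + I(k(8, 13))) = √(12344 - 254) = √12090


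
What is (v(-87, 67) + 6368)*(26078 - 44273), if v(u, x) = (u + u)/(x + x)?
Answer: -7761422955/67 ≈ -1.1584e+8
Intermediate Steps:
v(u, x) = u/x (v(u, x) = (2*u)/((2*x)) = (2*u)*(1/(2*x)) = u/x)
(v(-87, 67) + 6368)*(26078 - 44273) = (-87/67 + 6368)*(26078 - 44273) = (-87*1/67 + 6368)*(-18195) = (-87/67 + 6368)*(-18195) = (426569/67)*(-18195) = -7761422955/67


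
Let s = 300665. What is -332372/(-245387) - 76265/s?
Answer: 16243637565/14755856471 ≈ 1.1008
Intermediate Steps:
-332372/(-245387) - 76265/s = -332372/(-245387) - 76265/300665 = -332372*(-1/245387) - 76265*1/300665 = 332372/245387 - 15253/60133 = 16243637565/14755856471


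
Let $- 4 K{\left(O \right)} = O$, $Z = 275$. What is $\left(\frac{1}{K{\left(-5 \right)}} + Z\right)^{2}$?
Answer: $\frac{1901641}{25} \approx 76066.0$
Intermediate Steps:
$K{\left(O \right)} = - \frac{O}{4}$
$\left(\frac{1}{K{\left(-5 \right)}} + Z\right)^{2} = \left(\frac{1}{\left(- \frac{1}{4}\right) \left(-5\right)} + 275\right)^{2} = \left(\frac{1}{\frac{5}{4}} + 275\right)^{2} = \left(\frac{4}{5} + 275\right)^{2} = \left(\frac{1379}{5}\right)^{2} = \frac{1901641}{25}$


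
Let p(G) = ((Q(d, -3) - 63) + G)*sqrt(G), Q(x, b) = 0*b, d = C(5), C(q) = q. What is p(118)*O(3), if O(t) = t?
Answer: 165*sqrt(118) ≈ 1792.4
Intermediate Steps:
d = 5
Q(x, b) = 0
p(G) = sqrt(G)*(-63 + G) (p(G) = ((0 - 63) + G)*sqrt(G) = (-63 + G)*sqrt(G) = sqrt(G)*(-63 + G))
p(118)*O(3) = (sqrt(118)*(-63 + 118))*3 = (sqrt(118)*55)*3 = (55*sqrt(118))*3 = 165*sqrt(118)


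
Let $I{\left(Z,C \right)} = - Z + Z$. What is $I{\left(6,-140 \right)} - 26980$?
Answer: $-26980$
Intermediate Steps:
$I{\left(Z,C \right)} = 0$
$I{\left(6,-140 \right)} - 26980 = 0 - 26980 = -26980$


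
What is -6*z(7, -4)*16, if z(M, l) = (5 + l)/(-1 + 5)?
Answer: -24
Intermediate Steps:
z(M, l) = 5/4 + l/4 (z(M, l) = (5 + l)/4 = (5 + l)*(1/4) = 5/4 + l/4)
-6*z(7, -4)*16 = -6*(5/4 + (1/4)*(-4))*16 = -6*(5/4 - 1)*16 = -6*1/4*16 = -3/2*16 = -24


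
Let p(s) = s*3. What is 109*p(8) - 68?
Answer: 2548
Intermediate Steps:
p(s) = 3*s
109*p(8) - 68 = 109*(3*8) - 68 = 109*24 - 68 = 2616 - 68 = 2548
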